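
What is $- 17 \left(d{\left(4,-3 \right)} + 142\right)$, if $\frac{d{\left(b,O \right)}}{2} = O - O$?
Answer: $-2414$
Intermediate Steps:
$d{\left(b,O \right)} = 0$ ($d{\left(b,O \right)} = 2 \left(O - O\right) = 2 \cdot 0 = 0$)
$- 17 \left(d{\left(4,-3 \right)} + 142\right) = - 17 \left(0 + 142\right) = \left(-17\right) 142 = -2414$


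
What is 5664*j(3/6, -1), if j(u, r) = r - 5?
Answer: -33984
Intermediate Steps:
j(u, r) = -5 + r
5664*j(3/6, -1) = 5664*(-5 - 1) = 5664*(-6) = -33984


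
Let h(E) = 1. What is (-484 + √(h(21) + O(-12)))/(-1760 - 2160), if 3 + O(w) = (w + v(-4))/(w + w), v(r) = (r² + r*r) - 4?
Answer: 121/980 - I*√6/5880 ≈ 0.12347 - 0.00041658*I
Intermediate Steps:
v(r) = -4 + 2*r² (v(r) = (r² + r²) - 4 = 2*r² - 4 = -4 + 2*r²)
O(w) = -3 + (28 + w)/(2*w) (O(w) = -3 + (w + (-4 + 2*(-4)²))/(w + w) = -3 + (w + (-4 + 2*16))/((2*w)) = -3 + (w + (-4 + 32))*(1/(2*w)) = -3 + (w + 28)*(1/(2*w)) = -3 + (28 + w)*(1/(2*w)) = -3 + (28 + w)/(2*w))
(-484 + √(h(21) + O(-12)))/(-1760 - 2160) = (-484 + √(1 + (-5/2 + 14/(-12))))/(-1760 - 2160) = (-484 + √(1 + (-5/2 + 14*(-1/12))))/(-3920) = (-484 + √(1 + (-5/2 - 7/6)))*(-1/3920) = (-484 + √(1 - 11/3))*(-1/3920) = (-484 + √(-8/3))*(-1/3920) = (-484 + 2*I*√6/3)*(-1/3920) = 121/980 - I*√6/5880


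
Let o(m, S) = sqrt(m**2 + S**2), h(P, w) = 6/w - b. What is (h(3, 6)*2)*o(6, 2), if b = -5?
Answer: 24*sqrt(10) ≈ 75.895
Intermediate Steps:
h(P, w) = 5 + 6/w (h(P, w) = 6/w - 1*(-5) = 6/w + 5 = 5 + 6/w)
o(m, S) = sqrt(S**2 + m**2)
(h(3, 6)*2)*o(6, 2) = ((5 + 6/6)*2)*sqrt(2**2 + 6**2) = ((5 + 6*(1/6))*2)*sqrt(4 + 36) = ((5 + 1)*2)*sqrt(40) = (6*2)*(2*sqrt(10)) = 12*(2*sqrt(10)) = 24*sqrt(10)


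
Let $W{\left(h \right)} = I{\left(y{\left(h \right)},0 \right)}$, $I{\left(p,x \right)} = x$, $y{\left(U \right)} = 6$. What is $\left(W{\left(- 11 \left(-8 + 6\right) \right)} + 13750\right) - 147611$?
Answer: $-133861$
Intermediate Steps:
$W{\left(h \right)} = 0$
$\left(W{\left(- 11 \left(-8 + 6\right) \right)} + 13750\right) - 147611 = \left(0 + 13750\right) - 147611 = 13750 - 147611 = -133861$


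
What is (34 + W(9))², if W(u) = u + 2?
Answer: 2025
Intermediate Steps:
W(u) = 2 + u
(34 + W(9))² = (34 + (2 + 9))² = (34 + 11)² = 45² = 2025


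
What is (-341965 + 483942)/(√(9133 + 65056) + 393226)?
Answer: 55829047802/154626612887 - 141977*√74189/154626612887 ≈ 0.36081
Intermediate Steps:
(-341965 + 483942)/(√(9133 + 65056) + 393226) = 141977/(√74189 + 393226) = 141977/(393226 + √74189)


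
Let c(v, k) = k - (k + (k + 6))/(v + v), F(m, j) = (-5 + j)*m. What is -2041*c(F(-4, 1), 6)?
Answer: -177567/16 ≈ -11098.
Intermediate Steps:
F(m, j) = m*(-5 + j)
c(v, k) = k - (6 + 2*k)/(2*v) (c(v, k) = k - (k + (6 + k))/(2*v) = k - (6 + 2*k)*1/(2*v) = k - (6 + 2*k)/(2*v))
-2041*c(F(-4, 1), 6) = -2041*(-3 - 1*6 + 6*(-4*(-5 + 1)))/((-4*(-5 + 1))) = -2041*(-3 - 6 + 6*(-4*(-4)))/((-4*(-4))) = -2041*(-3 - 6 + 6*16)/16 = -2041*(-3 - 6 + 96)/16 = -2041*87/16 = -177567/16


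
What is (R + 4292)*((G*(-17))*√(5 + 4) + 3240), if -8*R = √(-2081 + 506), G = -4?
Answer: 14781648 - 12915*I*√7/2 ≈ 1.4782e+7 - 17085.0*I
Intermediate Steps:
R = -15*I*√7/8 (R = -√(-2081 + 506)/8 = -15*I*√7/8 ≈ -4.9608*I)
(R + 4292)*((G*(-17))*√(5 + 4) + 3240) = (-15*I*√7/8 + 4292)*((-4*(-17))*√(5 + 4) + 3240) = (4292 - 15*I*√7/8)*(68*√9 + 3240) = (4292 - 15*I*√7/8)*(68*3 + 3240) = (4292 - 15*I*√7/8)*(204 + 3240) = (4292 - 15*I*√7/8)*3444 = 14781648 - 12915*I*√7/2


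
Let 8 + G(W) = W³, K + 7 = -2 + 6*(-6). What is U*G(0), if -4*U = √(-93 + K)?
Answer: 2*I*√138 ≈ 23.495*I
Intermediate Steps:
K = -45 (K = -7 + (-2 + 6*(-6)) = -7 + (-2 - 36) = -7 - 38 = -45)
G(W) = -8 + W³
U = -I*√138/4 (U = -√(-93 - 45)/4 = -I*√138/4 ≈ -2.9368*I)
U*G(0) = (-I*√138/4)*(-8 + 0³) = (-I*√138/4)*(-8 + 0) = -I*√138/4*(-8) = 2*I*√138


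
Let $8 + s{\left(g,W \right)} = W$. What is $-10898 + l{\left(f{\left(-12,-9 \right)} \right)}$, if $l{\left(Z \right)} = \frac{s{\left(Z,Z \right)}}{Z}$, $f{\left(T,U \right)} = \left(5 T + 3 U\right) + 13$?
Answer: $- \frac{403185}{37} \approx -10897.0$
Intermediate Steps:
$f{\left(T,U \right)} = 13 + 3 U + 5 T$ ($f{\left(T,U \right)} = \left(3 U + 5 T\right) + 13 = 13 + 3 U + 5 T$)
$s{\left(g,W \right)} = -8 + W$
$l{\left(Z \right)} = \frac{-8 + Z}{Z}$
$-10898 + l{\left(f{\left(-12,-9 \right)} \right)} = -10898 + \frac{-8 + \left(13 + 3 \left(-9\right) + 5 \left(-12\right)\right)}{13 + 3 \left(-9\right) + 5 \left(-12\right)} = -10898 + \frac{-8 - 74}{13 - 27 - 60} = -10898 + \frac{-8 - 74}{-74} = -10898 - - \frac{41}{37} = -10898 + \frac{41}{37} = - \frac{403185}{37}$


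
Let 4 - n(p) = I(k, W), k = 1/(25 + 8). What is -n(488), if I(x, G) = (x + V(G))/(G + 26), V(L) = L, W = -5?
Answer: -2936/693 ≈ -4.2366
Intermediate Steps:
k = 1/33 ≈ 0.030303
I(x, G) = (G + x)/(26 + G) (I(x, G) = (x + G)/(G + 26) = (G + x)/(26 + G))
n(p) = 2936/693 (n(p) = 4 - (-5 + 1/33)/(26 - 5) = 4 - (-164)/(21*33) = 4 - 1*(-164/693) = 4 + 164/693 = 2936/693)
-n(488) = -1*2936/693 = -2936/693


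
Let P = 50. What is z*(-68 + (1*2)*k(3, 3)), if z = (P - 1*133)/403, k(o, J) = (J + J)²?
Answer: -332/403 ≈ -0.82382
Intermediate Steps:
k(o, J) = 4*J² (k(o, J) = (2*J)² = 4*J²)
z = -83/403 (z = (50 - 1*133)/403 = (50 - 133)*(1/403) = -83*1/403 = -83/403 ≈ -0.20596)
z*(-68 + (1*2)*k(3, 3)) = -83*(-68 + (1*2)*(4*3²))/403 = -83*(-68 + 2*(4*9))/403 = -83*(-68 + 2*36)/403 = -83*(-68 + 72)/403 = -83/403*4 = -332/403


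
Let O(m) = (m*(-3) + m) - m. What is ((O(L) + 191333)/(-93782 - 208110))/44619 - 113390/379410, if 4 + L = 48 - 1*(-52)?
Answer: -16971658828613/56785532288252 ≈ -0.29887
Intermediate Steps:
L = 96 (L = -4 + (48 - 1*(-52)) = -4 + (48 + 52) = -4 + 100 = 96)
O(m) = -3*m (O(m) = (-3*m + m) - m = -2*m - m = -3*m)
((O(L) + 191333)/(-93782 - 208110))/44619 - 113390/379410 = ((-3*96 + 191333)/(-93782 - 208110))/44619 - 113390/379410 = ((-288 + 191333)/(-301892))*(1/44619) - 113390*1/379410 = (191045*(-1/301892))*(1/44619) - 11339/37941 = -191045/301892*1/44619 - 11339/37941 = -191045/13470119148 - 11339/37941 = -16971658828613/56785532288252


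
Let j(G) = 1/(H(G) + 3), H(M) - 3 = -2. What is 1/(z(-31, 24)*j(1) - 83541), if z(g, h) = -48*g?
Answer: -1/83169 ≈ -1.2024e-5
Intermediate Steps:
H(M) = 1 (H(M) = 3 - 2 = 1)
j(G) = ¼ (j(G) = 1/(1 + 3) = 1/4 = ¼)
1/(z(-31, 24)*j(1) - 83541) = 1/(-48*(-31)*(¼) - 83541) = 1/(1488*(¼) - 83541) = 1/(372 - 83541) = 1/(-83169) = -1/83169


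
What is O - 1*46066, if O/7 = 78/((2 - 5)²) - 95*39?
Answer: -215821/3 ≈ -71940.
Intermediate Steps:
O = -77623/3 (O = 7*(78/((2 - 5)²) - 95*39) = 7*(78/((-3)²) - 3705) = 7*(78/9 - 3705) = 7*(78*(⅑) - 3705) = 7*(26/3 - 3705) = 7*(-11089/3) = -77623/3 ≈ -25874.)
O - 1*46066 = -77623/3 - 1*46066 = -77623/3 - 46066 = -215821/3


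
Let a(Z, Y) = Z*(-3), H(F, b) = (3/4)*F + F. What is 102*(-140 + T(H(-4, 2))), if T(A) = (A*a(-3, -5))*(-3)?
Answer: 4998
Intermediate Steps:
H(F, b) = 7*F/4 (H(F, b) = (3*(¼))*F + F = 3*F/4 + F = 7*F/4)
a(Z, Y) = -3*Z
T(A) = -27*A (T(A) = (A*(-3*(-3)))*(-3) = (A*9)*(-3) = (9*A)*(-3) = -27*A)
102*(-140 + T(H(-4, 2))) = 102*(-140 - 189*(-4)/4) = 102*(-140 - 27*(-7)) = 102*(-140 + 189) = 102*49 = 4998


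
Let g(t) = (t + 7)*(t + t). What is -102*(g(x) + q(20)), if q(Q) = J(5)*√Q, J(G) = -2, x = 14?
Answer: -59976 + 408*√5 ≈ -59064.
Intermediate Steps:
g(t) = 2*t*(7 + t) (g(t) = (7 + t)*(2*t) = 2*t*(7 + t))
q(Q) = -2*√Q
-102*(g(x) + q(20)) = -102*(2*14*(7 + 14) - 4*√5) = -102*(2*14*21 - 4*√5) = -102*(588 - 4*√5) = -59976 + 408*√5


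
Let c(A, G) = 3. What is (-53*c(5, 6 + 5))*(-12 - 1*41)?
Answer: 8427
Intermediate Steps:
(-53*c(5, 6 + 5))*(-12 - 1*41) = (-53*3)*(-12 - 1*41) = -159*(-12 - 41) = -159*(-53) = 8427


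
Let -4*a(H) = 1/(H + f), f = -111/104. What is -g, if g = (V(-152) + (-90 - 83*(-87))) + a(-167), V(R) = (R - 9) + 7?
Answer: -121951009/17479 ≈ -6977.0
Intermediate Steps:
f = -111/104 (f = -111*1/104 = -111/104 ≈ -1.0673)
V(R) = -2 + R (V(R) = (-9 + R) + 7 = -2 + R)
a(H) = -1/(4*(-111/104 + H)) (a(H) = -1/(4*(H - 111/104)) = -1/(4*(-111/104 + H)))
g = 121951009/17479 (g = ((-2 - 152) + (-90 - 83*(-87))) - 26/(-111 + 104*(-167)) = (-154 + (-90 + 7221)) - 26/(-111 - 17368) = (-154 + 7131) - 26/(-17479) = 6977 - 26*(-1/17479) = 6977 + 26/17479 = 121951009/17479 ≈ 6977.0)
-g = -1*121951009/17479 = -121951009/17479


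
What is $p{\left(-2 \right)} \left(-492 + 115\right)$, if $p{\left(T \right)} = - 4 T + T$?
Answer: $-2262$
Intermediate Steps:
$p{\left(T \right)} = - 3 T$
$p{\left(-2 \right)} \left(-492 + 115\right) = \left(-3\right) \left(-2\right) \left(-492 + 115\right) = 6 \left(-377\right) = -2262$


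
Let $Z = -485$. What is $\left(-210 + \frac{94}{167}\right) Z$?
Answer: $\frac{16963360}{167} \approx 1.0158 \cdot 10^{5}$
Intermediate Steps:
$\left(-210 + \frac{94}{167}\right) Z = \left(-210 + \frac{94}{167}\right) \left(-485\right) = \left(- \frac{34976}{167}\right) \left(-485\right) = \frac{16963360}{167}$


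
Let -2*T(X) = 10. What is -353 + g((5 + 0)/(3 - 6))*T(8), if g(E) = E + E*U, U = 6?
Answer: -884/3 ≈ -294.67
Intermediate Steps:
T(X) = -5 (T(X) = -½*10 = -5)
g(E) = 7*E (g(E) = E + E*6 = E + 6*E = 7*E)
-353 + g((5 + 0)/(3 - 6))*T(8) = -353 + (7*((5 + 0)/(3 - 6)))*(-5) = -353 + (7*(5/(-3)))*(-5) = -353 + (7*(5*(-⅓)))*(-5) = -353 + (7*(-5/3))*(-5) = -353 - 35/3*(-5) = -353 + 175/3 = -884/3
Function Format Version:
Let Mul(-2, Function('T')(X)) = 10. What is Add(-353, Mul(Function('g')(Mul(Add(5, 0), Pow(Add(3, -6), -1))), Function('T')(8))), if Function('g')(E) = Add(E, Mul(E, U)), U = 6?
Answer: Rational(-884, 3) ≈ -294.67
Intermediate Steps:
Function('T')(X) = -5 (Function('T')(X) = Mul(Rational(-1, 2), 10) = -5)
Function('g')(E) = Mul(7, E) (Function('g')(E) = Add(E, Mul(E, 6)) = Add(E, Mul(6, E)) = Mul(7, E))
Add(-353, Mul(Function('g')(Mul(Add(5, 0), Pow(Add(3, -6), -1))), Function('T')(8))) = Add(-353, Mul(Mul(7, Mul(Add(5, 0), Pow(Add(3, -6), -1))), -5)) = Add(-353, Mul(Mul(7, Mul(5, Pow(-3, -1))), -5)) = Add(-353, Mul(Mul(7, Mul(5, Rational(-1, 3))), -5)) = Add(-353, Mul(Mul(7, Rational(-5, 3)), -5)) = Add(-353, Mul(Rational(-35, 3), -5)) = Add(-353, Rational(175, 3)) = Rational(-884, 3)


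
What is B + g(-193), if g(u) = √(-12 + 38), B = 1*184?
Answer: 184 + √26 ≈ 189.10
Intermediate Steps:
B = 184
g(u) = √26
B + g(-193) = 184 + √26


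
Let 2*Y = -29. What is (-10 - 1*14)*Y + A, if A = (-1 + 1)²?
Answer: 348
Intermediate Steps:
Y = -29/2 (Y = (½)*(-29) = -29/2 ≈ -14.500)
A = 0 (A = 0² = 0)
(-10 - 1*14)*Y + A = (-10 - 1*14)*(-29/2) + 0 = (-10 - 14)*(-29/2) + 0 = -24*(-29/2) + 0 = 348 + 0 = 348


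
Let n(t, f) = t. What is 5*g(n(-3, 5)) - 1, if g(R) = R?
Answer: -16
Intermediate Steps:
5*g(n(-3, 5)) - 1 = 5*(-3) - 1 = -15 - 1 = -16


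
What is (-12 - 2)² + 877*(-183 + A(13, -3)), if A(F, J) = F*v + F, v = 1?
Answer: -137493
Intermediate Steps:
A(F, J) = 2*F (A(F, J) = F*1 + F = F + F = 2*F)
(-12 - 2)² + 877*(-183 + A(13, -3)) = (-12 - 2)² + 877*(-183 + 2*13) = (-14)² + 877*(-183 + 26) = 196 + 877*(-157) = 196 - 137689 = -137493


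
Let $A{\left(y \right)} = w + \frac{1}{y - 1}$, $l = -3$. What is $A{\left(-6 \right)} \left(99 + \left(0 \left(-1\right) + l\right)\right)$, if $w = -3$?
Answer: $- \frac{2112}{7} \approx -301.71$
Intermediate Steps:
$A{\left(y \right)} = -3 + \frac{1}{-1 + y}$ ($A{\left(y \right)} = -3 + \frac{1}{y - 1} = -3 + \frac{1}{-1 + y}$)
$A{\left(-6 \right)} \left(99 + \left(0 \left(-1\right) + l\right)\right) = \frac{4 - -18}{-1 - 6} \left(99 + \left(0 \left(-1\right) - 3\right)\right) = \frac{4 + 18}{-7} \left(99 + \left(0 - 3\right)\right) = \left(- \frac{1}{7}\right) 22 \left(99 - 3\right) = \left(- \frac{22}{7}\right) 96 = - \frac{2112}{7}$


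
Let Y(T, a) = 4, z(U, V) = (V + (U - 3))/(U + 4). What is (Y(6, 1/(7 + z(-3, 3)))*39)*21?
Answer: 3276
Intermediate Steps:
z(U, V) = (-3 + U + V)/(4 + U) (z(U, V) = (V + (-3 + U))/(4 + U) = (-3 + U + V)/(4 + U))
(Y(6, 1/(7 + z(-3, 3)))*39)*21 = (4*39)*21 = 156*21 = 3276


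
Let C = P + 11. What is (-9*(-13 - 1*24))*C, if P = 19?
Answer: 9990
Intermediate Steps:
C = 30 (C = 19 + 11 = 30)
(-9*(-13 - 1*24))*C = -9*(-13 - 1*24)*30 = -9*(-13 - 24)*30 = -9*(-37)*30 = 333*30 = 9990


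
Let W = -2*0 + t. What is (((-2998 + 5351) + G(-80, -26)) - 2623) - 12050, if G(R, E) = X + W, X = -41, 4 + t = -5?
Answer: -12370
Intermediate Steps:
t = -9 (t = -4 - 5 = -9)
W = -9 (W = -2*0 - 9 = 0 - 9 = -9)
G(R, E) = -50 (G(R, E) = -41 - 9 = -50)
(((-2998 + 5351) + G(-80, -26)) - 2623) - 12050 = (((-2998 + 5351) - 50) - 2623) - 12050 = ((2353 - 50) - 2623) - 12050 = (2303 - 2623) - 12050 = -320 - 12050 = -12370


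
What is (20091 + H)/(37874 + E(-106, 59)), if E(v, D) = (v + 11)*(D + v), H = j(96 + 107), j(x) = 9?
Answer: 6700/14113 ≈ 0.47474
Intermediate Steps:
H = 9
E(v, D) = (11 + v)*(D + v)
(20091 + H)/(37874 + E(-106, 59)) = (20091 + 9)/(37874 + ((-106)**2 + 11*59 + 11*(-106) + 59*(-106))) = 20100/(37874 + (11236 + 649 - 1166 - 6254)) = 20100/(37874 + 4465) = 20100/42339 = 20100*(1/42339) = 6700/14113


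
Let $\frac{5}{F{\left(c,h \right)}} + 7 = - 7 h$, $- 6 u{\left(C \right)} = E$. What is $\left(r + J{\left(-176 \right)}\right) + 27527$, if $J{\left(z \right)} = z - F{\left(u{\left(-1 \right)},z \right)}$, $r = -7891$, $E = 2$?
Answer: $\frac{4767699}{245} \approx 19460.0$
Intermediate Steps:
$u{\left(C \right)} = - \frac{1}{3}$ ($u{\left(C \right)} = \left(- \frac{1}{6}\right) 2 = - \frac{1}{3}$)
$F{\left(c,h \right)} = \frac{5}{-7 - 7 h}$
$J{\left(z \right)} = z + \frac{5}{7 + 7 z}$ ($J{\left(z \right)} = z - - \frac{5}{7 + 7 z} = z + \frac{5}{7 + 7 z}$)
$\left(r + J{\left(-176 \right)}\right) + 27527 = \left(-7891 + \frac{\frac{5}{7} - 176 \left(1 - 176\right)}{1 - 176}\right) + 27527 = \left(-7891 + \frac{\frac{5}{7} - -30800}{-175}\right) + 27527 = \left(-7891 - \frac{\frac{5}{7} + 30800}{175}\right) + 27527 = \left(-7891 - \frac{43121}{245}\right) + 27527 = - \frac{1976416}{245} + 27527 = \frac{4767699}{245}$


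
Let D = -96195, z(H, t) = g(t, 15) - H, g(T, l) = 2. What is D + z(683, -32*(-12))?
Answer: -96876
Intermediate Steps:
z(H, t) = 2 - H
D + z(683, -32*(-12)) = -96195 + (2 - 1*683) = -96195 + (2 - 683) = -96195 - 681 = -96876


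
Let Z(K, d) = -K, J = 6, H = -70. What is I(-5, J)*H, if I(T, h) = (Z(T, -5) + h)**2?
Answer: -8470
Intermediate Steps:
I(T, h) = (h - T)**2 (I(T, h) = (-T + h)**2 = (h - T)**2)
I(-5, J)*H = (-5 - 1*6)**2*(-70) = (-5 - 6)**2*(-70) = (-11)**2*(-70) = 121*(-70) = -8470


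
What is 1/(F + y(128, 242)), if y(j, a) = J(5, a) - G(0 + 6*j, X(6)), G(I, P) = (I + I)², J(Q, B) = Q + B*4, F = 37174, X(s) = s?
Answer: -1/2321149 ≈ -4.3082e-7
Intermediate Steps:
J(Q, B) = Q + 4*B
G(I, P) = 4*I² (G(I, P) = (2*I)² = 4*I²)
y(j, a) = 5 - 144*j² + 4*a (y(j, a) = (5 + 4*a) - 4*(0 + 6*j)² = (5 + 4*a) - 4*(6*j)² = (5 + 4*a) - 4*36*j² = (5 + 4*a) - 144*j² = 5 - 144*j² + 4*a)
1/(F + y(128, 242)) = 1/(37174 + (5 - 144*128² + 4*242)) = 1/(37174 + (5 - 144*16384 + 968)) = 1/(37174 + (5 - 2359296 + 968)) = 1/(37174 - 2358323) = 1/(-2321149) = -1/2321149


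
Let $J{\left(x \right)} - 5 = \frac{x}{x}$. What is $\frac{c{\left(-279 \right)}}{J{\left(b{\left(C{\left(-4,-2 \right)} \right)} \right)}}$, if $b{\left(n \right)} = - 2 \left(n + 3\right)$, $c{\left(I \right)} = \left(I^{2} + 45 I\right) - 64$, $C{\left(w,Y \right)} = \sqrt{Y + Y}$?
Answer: $\frac{32611}{3} \approx 10870.0$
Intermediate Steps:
$C{\left(w,Y \right)} = \sqrt{2} \sqrt{Y}$ ($C{\left(w,Y \right)} = \sqrt{2 Y} = \sqrt{2} \sqrt{Y}$)
$c{\left(I \right)} = -64 + I^{2} + 45 I$
$b{\left(n \right)} = -6 - 2 n$ ($b{\left(n \right)} = - 2 \left(3 + n\right) = -6 - 2 n$)
$J{\left(x \right)} = 6$ ($J{\left(x \right)} = 5 + \frac{x}{x} = 5 + 1 = 6$)
$\frac{c{\left(-279 \right)}}{J{\left(b{\left(C{\left(-4,-2 \right)} \right)} \right)}} = \frac{-64 + \left(-279\right)^{2} + 45 \left(-279\right)}{6} = \left(-64 + 77841 - 12555\right) \frac{1}{6} = 65222 \cdot \frac{1}{6} = \frac{32611}{3}$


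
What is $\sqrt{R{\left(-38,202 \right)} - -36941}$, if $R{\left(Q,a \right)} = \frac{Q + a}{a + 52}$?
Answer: $\frac{\sqrt{595831803}}{127} \approx 192.2$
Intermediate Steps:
$R{\left(Q,a \right)} = \frac{Q + a}{52 + a}$
$\sqrt{R{\left(-38,202 \right)} - -36941} = \sqrt{\frac{-38 + 202}{52 + 202} - -36941} = \sqrt{\frac{1}{254} \cdot 164 + 36941} = \sqrt{\frac{82}{127} + 36941} = \sqrt{\frac{4691589}{127}} = \frac{\sqrt{595831803}}{127}$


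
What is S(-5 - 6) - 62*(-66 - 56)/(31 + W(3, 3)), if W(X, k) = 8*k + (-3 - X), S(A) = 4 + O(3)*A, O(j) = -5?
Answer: 10455/49 ≈ 213.37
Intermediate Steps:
S(A) = 4 - 5*A
W(X, k) = -3 - X + 8*k
S(-5 - 6) - 62*(-66 - 56)/(31 + W(3, 3)) = (4 - 5*(-5 - 6)) - 62*(-66 - 56)/(31 + (-3 - 1*3 + 8*3)) = (4 - 5*(-11)) - (-7564)/(31 + (-3 - 3 + 24)) = (4 + 55) - (-7564)/(31 + 18) = 59 - (-7564)/49 = 59 - 62*(-122/49) = 59 + 7564/49 = 10455/49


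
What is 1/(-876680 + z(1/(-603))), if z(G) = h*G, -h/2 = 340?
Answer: -603/528637360 ≈ -1.1407e-6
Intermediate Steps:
h = -680 (h = -2*340 = -680)
z(G) = -680*G
1/(-876680 + z(1/(-603))) = 1/(-876680 - 680/(-603)) = 1/(-876680 - 680*(-1/603)) = 1/(-876680 + 680/603) = 1/(-528637360/603) = -603/528637360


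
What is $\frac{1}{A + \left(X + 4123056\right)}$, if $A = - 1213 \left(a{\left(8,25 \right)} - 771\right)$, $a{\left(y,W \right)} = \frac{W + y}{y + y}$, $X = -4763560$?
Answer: $\frac{16}{4675475} \approx 3.4221 \cdot 10^{-6}$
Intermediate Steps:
$a{\left(y,W \right)} = \frac{W + y}{2 y}$
$A = \frac{14923539}{16}$ ($A = - 1213 \left(\frac{25 + 8}{2 \cdot 8} - 771\right) = - 1213 \left(\frac{1}{2} \cdot \frac{1}{8} \cdot 33 - 771\right) = - 1213 \left(\frac{33}{16} - 771\right) = \left(-1213\right) \left(- \frac{12303}{16}\right) = \frac{14923539}{16} \approx 9.3272 \cdot 10^{5}$)
$\frac{1}{A + \left(X + 4123056\right)} = \frac{1}{\frac{14923539}{16} + \left(-4763560 + 4123056\right)} = \frac{1}{\frac{14923539}{16} - 640504} = \frac{1}{\frac{4675475}{16}} = \frac{16}{4675475}$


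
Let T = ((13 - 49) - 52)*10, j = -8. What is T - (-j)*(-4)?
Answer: -848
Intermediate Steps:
T = -880 (T = (-36 - 52)*10 = -88*10 = -880)
T - (-j)*(-4) = -880 - (-1*(-8))*(-4) = -880 - 8*(-4) = -880 - 1*(-32) = -880 + 32 = -848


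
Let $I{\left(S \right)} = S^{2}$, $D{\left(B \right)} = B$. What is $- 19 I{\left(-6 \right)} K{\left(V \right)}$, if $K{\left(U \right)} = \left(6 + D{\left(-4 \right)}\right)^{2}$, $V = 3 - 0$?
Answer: $-2736$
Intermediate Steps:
$V = 3$ ($V = 3 + 0 = 3$)
$K{\left(U \right)} = 4$ ($K{\left(U \right)} = \left(6 - 4\right)^{2} = 2^{2} = 4$)
$- 19 I{\left(-6 \right)} K{\left(V \right)} = - 19 \left(-6\right)^{2} \cdot 4 = \left(-19\right) 36 \cdot 4 = \left(-684\right) 4 = -2736$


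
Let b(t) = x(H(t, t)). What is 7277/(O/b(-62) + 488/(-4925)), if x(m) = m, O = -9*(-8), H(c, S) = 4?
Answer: 35839225/88162 ≈ 406.52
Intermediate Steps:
O = 72
b(t) = 4
7277/(O/b(-62) + 488/(-4925)) = 7277/(72/4 + 488/(-4925)) = 7277/(72*(¼) + 488*(-1/4925)) = 7277/(18 - 488/4925) = 7277/(88162/4925) = 7277*(4925/88162) = 35839225/88162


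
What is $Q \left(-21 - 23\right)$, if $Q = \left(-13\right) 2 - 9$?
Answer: $1540$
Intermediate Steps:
$Q = -35$ ($Q = -26 - 9 = -35$)
$Q \left(-21 - 23\right) = - 35 \left(-21 - 23\right) = \left(-35\right) \left(-44\right) = 1540$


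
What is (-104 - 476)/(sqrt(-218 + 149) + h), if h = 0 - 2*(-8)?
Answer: -1856/65 + 116*I*sqrt(69)/65 ≈ -28.554 + 14.824*I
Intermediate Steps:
h = 16 (h = 0 + 16 = 16)
(-104 - 476)/(sqrt(-218 + 149) + h) = (-104 - 476)/(sqrt(-218 + 149) + 16) = -580/(sqrt(-69) + 16) = -580/(I*sqrt(69) + 16) = -580/(16 + I*sqrt(69))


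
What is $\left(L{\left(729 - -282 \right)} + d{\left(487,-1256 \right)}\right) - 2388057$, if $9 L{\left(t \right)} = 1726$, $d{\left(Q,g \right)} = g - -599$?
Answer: $- \frac{21496700}{9} \approx -2.3885 \cdot 10^{6}$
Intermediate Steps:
$d{\left(Q,g \right)} = 599 + g$ ($d{\left(Q,g \right)} = g + 599 = 599 + g$)
$L{\left(t \right)} = \frac{1726}{9}$ ($L{\left(t \right)} = \frac{1}{9} \cdot 1726 = \frac{1726}{9}$)
$\left(L{\left(729 - -282 \right)} + d{\left(487,-1256 \right)}\right) - 2388057 = \left(\frac{1726}{9} + \left(599 - 1256\right)\right) - 2388057 = \left(\frac{1726}{9} - 657\right) - 2388057 = - \frac{4187}{9} - 2388057 = - \frac{21496700}{9}$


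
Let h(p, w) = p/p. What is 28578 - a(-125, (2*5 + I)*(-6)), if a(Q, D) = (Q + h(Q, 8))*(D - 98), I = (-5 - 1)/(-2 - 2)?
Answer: 7870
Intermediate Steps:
I = 3/2 (I = -6/(-4) = -6*(-1/4) = 3/2 ≈ 1.5000)
h(p, w) = 1
a(Q, D) = (1 + Q)*(-98 + D) (a(Q, D) = (Q + 1)*(D - 98) = (1 + Q)*(-98 + D))
28578 - a(-125, (2*5 + I)*(-6)) = 28578 - (-98 + (2*5 + 3/2)*(-6) - 98*(-125) + ((2*5 + 3/2)*(-6))*(-125)) = 28578 - (-98 + (10 + 3/2)*(-6) + 12250 + ((10 + 3/2)*(-6))*(-125)) = 28578 - (-98 + (23/2)*(-6) + 12250 + ((23/2)*(-6))*(-125)) = 28578 - (-98 - 69 + 12250 - 69*(-125)) = 28578 - (-98 - 69 + 12250 + 8625) = 28578 - 1*20708 = 28578 - 20708 = 7870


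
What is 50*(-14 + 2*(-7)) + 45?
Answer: -1355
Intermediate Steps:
50*(-14 + 2*(-7)) + 45 = 50*(-14 - 14) + 45 = 50*(-28) + 45 = -1400 + 45 = -1355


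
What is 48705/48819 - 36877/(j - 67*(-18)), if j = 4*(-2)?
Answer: -580649891/19495054 ≈ -29.784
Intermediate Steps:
j = -8
48705/48819 - 36877/(j - 67*(-18)) = 48705/48819 - 36877/(-8 - 67*(-18)) = 48705*(1/48819) - 36877/(-8 + 1206) = 16235/16273 - 36877/1198 = -580649891/19495054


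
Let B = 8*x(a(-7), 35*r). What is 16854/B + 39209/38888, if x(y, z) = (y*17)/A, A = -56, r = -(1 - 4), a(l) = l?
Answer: 656084905/661096 ≈ 992.42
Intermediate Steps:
r = 3 (r = -1*(-3) = 3)
x(y, z) = -17*y/56 (x(y, z) = (y*17)/(-56) = (17*y)*(-1/56) = -17*y/56)
B = 17 (B = 8*(-17/56*(-7)) = 8*(17/8) = 17)
16854/B + 39209/38888 = 16854/17 + 39209/38888 = 656084905/661096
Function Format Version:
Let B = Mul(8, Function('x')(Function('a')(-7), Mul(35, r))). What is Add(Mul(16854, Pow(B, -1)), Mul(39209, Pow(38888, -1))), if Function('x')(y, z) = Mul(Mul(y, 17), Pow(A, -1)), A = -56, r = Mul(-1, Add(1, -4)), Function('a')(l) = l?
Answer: Rational(656084905, 661096) ≈ 992.42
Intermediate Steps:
r = 3 (r = Mul(-1, -3) = 3)
Function('x')(y, z) = Mul(Rational(-17, 56), y) (Function('x')(y, z) = Mul(Mul(y, 17), Pow(-56, -1)) = Mul(Mul(17, y), Rational(-1, 56)) = Mul(Rational(-17, 56), y))
B = 17 (B = Mul(8, Mul(Rational(-17, 56), -7)) = Mul(8, Rational(17, 8)) = 17)
Add(Mul(16854, Pow(B, -1)), Mul(39209, Pow(38888, -1))) = Add(Mul(16854, Pow(17, -1)), Mul(39209, Pow(38888, -1))) = Add(Mul(16854, Rational(1, 17)), Mul(39209, Rational(1, 38888))) = Add(Rational(16854, 17), Rational(39209, 38888)) = Rational(656084905, 661096)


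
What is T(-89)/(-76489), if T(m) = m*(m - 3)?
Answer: -8188/76489 ≈ -0.10705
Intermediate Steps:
T(m) = m*(-3 + m)
T(-89)/(-76489) = -89*(-3 - 89)/(-76489) = -89*(-92)*(-1/76489) = 8188*(-1/76489) = -8188/76489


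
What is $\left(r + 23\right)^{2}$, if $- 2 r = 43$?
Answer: $\frac{9}{4} \approx 2.25$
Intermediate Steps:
$r = - \frac{43}{2}$ ($r = \left(- \frac{1}{2}\right) 43 = - \frac{43}{2} \approx -21.5$)
$\left(r + 23\right)^{2} = \left(- \frac{43}{2} + 23\right)^{2} = \left(\frac{3}{2}\right)^{2} = \frac{9}{4}$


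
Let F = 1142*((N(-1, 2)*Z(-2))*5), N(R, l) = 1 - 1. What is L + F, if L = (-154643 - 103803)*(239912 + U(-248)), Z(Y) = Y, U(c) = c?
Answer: -61940202144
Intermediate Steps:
N(R, l) = 0
L = -61940202144 (L = (-154643 - 103803)*(239912 - 248) = -258446*239664 = -61940202144)
F = 0 (F = 1142*((0*(-2))*5) = 1142*(0*5) = 1142*0 = 0)
L + F = -61940202144 + 0 = -61940202144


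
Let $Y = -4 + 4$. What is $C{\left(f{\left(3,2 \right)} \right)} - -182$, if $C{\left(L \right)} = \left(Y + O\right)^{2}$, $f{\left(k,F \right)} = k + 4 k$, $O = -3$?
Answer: $191$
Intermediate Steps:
$Y = 0$
$f{\left(k,F \right)} = 5 k$
$C{\left(L \right)} = 9$ ($C{\left(L \right)} = \left(0 - 3\right)^{2} = \left(-3\right)^{2} = 9$)
$C{\left(f{\left(3,2 \right)} \right)} - -182 = 9 - -182 = 9 + 182 = 191$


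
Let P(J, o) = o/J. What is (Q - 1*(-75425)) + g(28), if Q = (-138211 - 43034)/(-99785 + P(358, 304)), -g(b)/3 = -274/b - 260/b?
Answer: 18875467411583/250059082 ≈ 75484.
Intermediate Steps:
g(b) = 1602/b (g(b) = -3*(-274/b - 260/b) = -(-1602)/b = 1602/b)
Q = 32442855/17861363 (Q = (-138211 - 43034)/(-99785 + 304/358) = -181245/(-99785 + 304*(1/358)) = -181245/(-99785 + 152/179) = -181245/(-17861363/179) = -181245*(-179/17861363) = 32442855/17861363 ≈ 1.8164)
(Q - 1*(-75425)) + g(28) = (32442855/17861363 - 1*(-75425)) + 1602/28 = (32442855/17861363 + 75425) + 1602*(1/28) = 1347225747130/17861363 + 801/14 = 18875467411583/250059082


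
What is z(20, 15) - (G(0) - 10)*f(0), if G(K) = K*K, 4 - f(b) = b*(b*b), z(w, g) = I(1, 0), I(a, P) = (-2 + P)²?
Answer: 44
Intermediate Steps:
z(w, g) = 4 (z(w, g) = (-2 + 0)² = (-2)² = 4)
f(b) = 4 - b³ (f(b) = 4 - b*b*b = 4 - b*b² = 4 - b³)
G(K) = K²
z(20, 15) - (G(0) - 10)*f(0) = 4 - (0² - 10)*(4 - 1*0³) = 4 - (0 - 10)*(4 - 1*0) = 4 - (-10)*(4 + 0) = 4 - (-10)*4 = 4 - 1*(-40) = 4 + 40 = 44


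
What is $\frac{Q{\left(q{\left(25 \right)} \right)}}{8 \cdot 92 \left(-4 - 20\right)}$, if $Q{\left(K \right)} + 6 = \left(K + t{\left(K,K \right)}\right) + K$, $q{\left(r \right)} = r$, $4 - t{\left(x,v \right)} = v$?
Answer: $- \frac{1}{768} \approx -0.0013021$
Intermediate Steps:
$t{\left(x,v \right)} = 4 - v$
$Q{\left(K \right)} = -2 + K$ ($Q{\left(K \right)} = -6 + \left(\left(K - \left(-4 + K\right)\right) + K\right) = -6 + \left(4 + K\right) = -2 + K$)
$\frac{Q{\left(q{\left(25 \right)} \right)}}{8 \cdot 92 \left(-4 - 20\right)} = \frac{-2 + 25}{8 \cdot 92 \left(-4 - 20\right)} = \frac{23}{736 \left(-24\right)} = \frac{23}{-17664} = 23 \left(- \frac{1}{17664}\right) = - \frac{1}{768}$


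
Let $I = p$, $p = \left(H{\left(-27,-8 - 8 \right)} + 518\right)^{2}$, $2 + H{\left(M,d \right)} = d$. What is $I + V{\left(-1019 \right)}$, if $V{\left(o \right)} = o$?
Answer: $248981$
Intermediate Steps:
$H{\left(M,d \right)} = -2 + d$
$p = 250000$ ($p = \left(\left(-2 - 16\right) + 518\right)^{2} = \left(-18 + 518\right)^{2} = 500^{2} = 250000$)
$I = 250000$
$I + V{\left(-1019 \right)} = 250000 - 1019 = 248981$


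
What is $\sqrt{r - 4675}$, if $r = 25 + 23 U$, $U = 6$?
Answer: $4 i \sqrt{282} \approx 67.171 i$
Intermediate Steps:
$r = 163$ ($r = 25 + 23 \cdot 6 = 25 + 138 = 163$)
$\sqrt{r - 4675} = \sqrt{163 - 4675} = \sqrt{-4512} = 4 i \sqrt{282}$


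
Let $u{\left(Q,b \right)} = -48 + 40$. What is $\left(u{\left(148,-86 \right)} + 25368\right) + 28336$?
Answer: $53696$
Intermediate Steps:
$u{\left(Q,b \right)} = -8$
$\left(u{\left(148,-86 \right)} + 25368\right) + 28336 = \left(-8 + 25368\right) + 28336 = 25360 + 28336 = 53696$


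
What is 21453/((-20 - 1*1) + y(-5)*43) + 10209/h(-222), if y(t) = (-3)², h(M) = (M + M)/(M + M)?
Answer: 1252649/122 ≈ 10268.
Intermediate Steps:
h(M) = 1 (h(M) = (2*M)/((2*M)) = (2*M)*(1/(2*M)) = 1)
y(t) = 9
21453/((-20 - 1*1) + y(-5)*43) + 10209/h(-222) = 21453/((-20 - 1*1) + 9*43) + 10209/1 = 21453/((-20 - 1) + 387) + 10209*1 = 21453/(-21 + 387) + 10209 = 21453/366 + 10209 = 21453*(1/366) + 10209 = 7151/122 + 10209 = 1252649/122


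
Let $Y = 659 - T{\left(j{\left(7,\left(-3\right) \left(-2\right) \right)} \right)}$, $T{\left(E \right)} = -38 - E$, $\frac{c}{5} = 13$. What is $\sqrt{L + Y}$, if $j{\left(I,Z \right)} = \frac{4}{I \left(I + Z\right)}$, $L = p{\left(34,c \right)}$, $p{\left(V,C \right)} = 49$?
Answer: $\frac{\sqrt{6177990}}{91} \approx 27.314$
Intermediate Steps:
$c = 65$ ($c = 5 \cdot 13 = 65$)
$L = 49$
$j{\left(I,Z \right)} = \frac{4}{I \left(I + Z\right)}$ ($j{\left(I,Z \right)} = 4 \frac{1}{I \left(I + Z\right)} = \frac{4}{I \left(I + Z\right)}$)
$Y = \frac{63431}{91}$ ($Y = 659 - \left(-38 - \frac{4}{7 \left(7 - -6\right)}\right) = 659 - \left(-38 - 4 \cdot \frac{1}{7} \frac{1}{7 + 6}\right) = 659 - \left(-38 - 4 \cdot \frac{1}{7} \cdot \frac{1}{13}\right) = 659 - \left(-38 - \frac{4}{91}\right) = 659 - - \frac{3462}{91} = 659 + \frac{3462}{91} = \frac{63431}{91} \approx 697.04$)
$\sqrt{L + Y} = \sqrt{49 + \frac{63431}{91}} = \sqrt{\frac{67890}{91}} = \frac{\sqrt{6177990}}{91}$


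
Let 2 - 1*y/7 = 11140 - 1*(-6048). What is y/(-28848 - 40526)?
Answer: 60151/34687 ≈ 1.7341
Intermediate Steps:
y = -120302 (y = 14 - 7*(11140 - 1*(-6048)) = 14 - 7*(11140 + 6048) = 14 - 7*17188 = 14 - 120316 = -120302)
y/(-28848 - 40526) = -120302/(-28848 - 40526) = -120302/(-69374) = -120302*(-1/69374) = 60151/34687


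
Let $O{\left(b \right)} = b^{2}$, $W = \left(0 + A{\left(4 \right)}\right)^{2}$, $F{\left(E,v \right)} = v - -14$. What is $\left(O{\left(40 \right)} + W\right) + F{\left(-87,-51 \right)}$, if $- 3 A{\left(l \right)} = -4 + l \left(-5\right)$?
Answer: $1627$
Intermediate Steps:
$A{\left(l \right)} = \frac{4}{3} + \frac{5 l}{3}$ ($A{\left(l \right)} = - \frac{-4 + l \left(-5\right)}{3} = - \frac{-4 - 5 l}{3} = \frac{4}{3} + \frac{5 l}{3}$)
$F{\left(E,v \right)} = 14 + v$ ($F{\left(E,v \right)} = v + 14 = 14 + v$)
$W = 64$ ($W = \left(0 + \left(\frac{4}{3} + \frac{5}{3} \cdot 4\right)\right)^{2} = \left(0 + \left(\frac{4}{3} + \frac{20}{3}\right)\right)^{2} = \left(0 + 8\right)^{2} = 8^{2} = 64$)
$\left(O{\left(40 \right)} + W\right) + F{\left(-87,-51 \right)} = \left(40^{2} + 64\right) + \left(14 - 51\right) = \left(1600 + 64\right) - 37 = 1664 - 37 = 1627$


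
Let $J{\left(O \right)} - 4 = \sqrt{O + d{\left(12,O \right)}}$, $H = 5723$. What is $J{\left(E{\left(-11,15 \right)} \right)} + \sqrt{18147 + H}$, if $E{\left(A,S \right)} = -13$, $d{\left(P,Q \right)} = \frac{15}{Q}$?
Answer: $4 + \sqrt{23870} + \frac{2 i \sqrt{598}}{13} \approx 158.5 + 3.7622 i$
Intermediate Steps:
$J{\left(O \right)} = 4 + \sqrt{O + \frac{15}{O}}$
$J{\left(E{\left(-11,15 \right)} \right)} + \sqrt{18147 + H} = \left(4 + \sqrt{-13 + \frac{15}{-13}}\right) + \sqrt{18147 + 5723} = \left(4 + \sqrt{-13 + 15 \left(- \frac{1}{13}\right)}\right) + \sqrt{23870} = \left(4 + \sqrt{-13 - \frac{15}{13}}\right) + \sqrt{23870} = \left(4 + \sqrt{- \frac{184}{13}}\right) + \sqrt{23870} = \left(4 + \frac{2 i \sqrt{598}}{13}\right) + \sqrt{23870} = 4 + \sqrt{23870} + \frac{2 i \sqrt{598}}{13}$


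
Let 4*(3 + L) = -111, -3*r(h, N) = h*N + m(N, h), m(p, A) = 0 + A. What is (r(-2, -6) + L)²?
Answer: 167281/144 ≈ 1161.7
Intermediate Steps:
m(p, A) = A
r(h, N) = -h/3 - N*h/3 (r(h, N) = -(h*N + h)/3 = -(N*h + h)/3 = -(h + N*h)/3 = -h/3 - N*h/3)
L = -123/4 (L = -3 + (¼)*(-111) = -3 - 111/4 = -123/4 ≈ -30.750)
(r(-2, -6) + L)² = ((⅓)*(-2)*(-1 - 1*(-6)) - 123/4)² = ((⅓)*(-2)*(-1 + 6) - 123/4)² = ((⅓)*(-2)*5 - 123/4)² = (-10/3 - 123/4)² = (-409/12)² = 167281/144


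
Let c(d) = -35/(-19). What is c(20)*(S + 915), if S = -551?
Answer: 12740/19 ≈ 670.53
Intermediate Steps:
c(d) = 35/19 (c(d) = -35*(-1/19) = 35/19)
c(20)*(S + 915) = 35*(-551 + 915)/19 = (35/19)*364 = 12740/19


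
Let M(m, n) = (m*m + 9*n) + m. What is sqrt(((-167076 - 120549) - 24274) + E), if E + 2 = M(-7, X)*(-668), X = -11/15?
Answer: I*sqrt(8388705)/5 ≈ 579.27*I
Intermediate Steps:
X = -11/15 (X = -11*1/15 = -11/15 ≈ -0.73333)
M(m, n) = m + m**2 + 9*n (M(m, n) = (m**2 + 9*n) + m = m + m**2 + 9*n)
E = -118246/5 (E = -2 + (-7 + (-7)**2 + 9*(-11/15))*(-668) = -2 + (-7 + 49 - 33/5)*(-668) = -2 + (177/5)*(-668) = -2 - 118236/5 = -118246/5 ≈ -23649.)
sqrt(((-167076 - 120549) - 24274) + E) = sqrt(((-167076 - 120549) - 24274) - 118246/5) = sqrt((-287625 - 24274) - 118246/5) = sqrt(-311899 - 118246/5) = sqrt(-1677741/5) = I*sqrt(8388705)/5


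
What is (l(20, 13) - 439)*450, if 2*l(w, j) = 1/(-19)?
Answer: -3753675/19 ≈ -1.9756e+5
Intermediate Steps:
l(w, j) = -1/38 (l(w, j) = (1/2)/(-19) = (1/2)*(-1/19) = -1/38)
(l(20, 13) - 439)*450 = (-1/38 - 439)*450 = -16683/38*450 = -3753675/19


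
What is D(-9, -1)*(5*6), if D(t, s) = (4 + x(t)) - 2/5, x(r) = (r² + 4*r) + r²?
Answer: 3888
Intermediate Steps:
x(r) = 2*r² + 4*r
D(t, s) = 18/5 + 2*t*(2 + t) (D(t, s) = (4 + 2*t*(2 + t)) - 2/5 = (4 + 2*t*(2 + t)) - 2*⅕ = (4 + 2*t*(2 + t)) - ⅖ = 18/5 + 2*t*(2 + t))
D(-9, -1)*(5*6) = (18/5 + 2*(-9)*(2 - 9))*(5*6) = (18/5 + 2*(-9)*(-7))*30 = (18/5 + 126)*30 = (648/5)*30 = 3888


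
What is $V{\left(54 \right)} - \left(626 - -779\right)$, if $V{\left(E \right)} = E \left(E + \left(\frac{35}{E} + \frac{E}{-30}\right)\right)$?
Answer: $\frac{7244}{5} \approx 1448.8$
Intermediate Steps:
$V{\left(E \right)} = E \left(\frac{35}{E} + \frac{29 E}{30}\right)$ ($V{\left(E \right)} = E \left(E + \left(\frac{35}{E} + E \left(- \frac{1}{30}\right)\right)\right) = E \left(E - \left(- \frac{35}{E} + \frac{E}{30}\right)\right) = E \left(\frac{35}{E} + \frac{29 E}{30}\right)$)
$V{\left(54 \right)} - \left(626 - -779\right) = \left(35 + \frac{29 \cdot 54^{2}}{30}\right) - \left(626 - -779\right) = \left(35 + \frac{29}{30} \cdot 2916\right) - \left(626 + 779\right) = \left(35 + \frac{14094}{5}\right) - 1405 = \frac{14269}{5} - 1405 = \frac{7244}{5}$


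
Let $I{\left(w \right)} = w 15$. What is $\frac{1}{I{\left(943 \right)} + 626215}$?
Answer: $\frac{1}{640360} \approx 1.5616 \cdot 10^{-6}$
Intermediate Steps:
$I{\left(w \right)} = 15 w$
$\frac{1}{I{\left(943 \right)} + 626215} = \frac{1}{15 \cdot 943 + 626215} = \frac{1}{14145 + 626215} = \frac{1}{640360}$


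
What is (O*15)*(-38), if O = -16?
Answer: 9120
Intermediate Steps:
(O*15)*(-38) = -16*15*(-38) = -240*(-38) = 9120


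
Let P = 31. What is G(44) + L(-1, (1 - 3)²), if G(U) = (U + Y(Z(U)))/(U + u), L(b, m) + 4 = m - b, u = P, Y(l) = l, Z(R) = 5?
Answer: 124/75 ≈ 1.6533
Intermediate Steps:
u = 31
L(b, m) = -4 + m - b (L(b, m) = -4 + (m - b) = -4 + m - b)
G(U) = (5 + U)/(31 + U) (G(U) = (U + 5)/(U + 31) = (5 + U)/(31 + U))
G(44) + L(-1, (1 - 3)²) = (5 + 44)/(31 + 44) + (-4 + (1 - 3)² - 1*(-1)) = 49/75 + (-4 + (-2)² + 1) = (1/75)*49 + (-4 + 4 + 1) = 49/75 + 1 = 124/75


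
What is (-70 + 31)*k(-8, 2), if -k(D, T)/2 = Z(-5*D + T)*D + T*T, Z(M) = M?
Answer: -25896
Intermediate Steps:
k(D, T) = -2*T² - 2*D*(T - 5*D) (k(D, T) = -2*((-5*D + T)*D + T*T) = -2*((T - 5*D)*D + T²) = -2*(D*(T - 5*D) + T²) = -2*(T² + D*(T - 5*D)) = -2*T² - 2*D*(T - 5*D))
(-70 + 31)*k(-8, 2) = (-70 + 31)*(-2*2² + 2*(-8)*(-1*2 + 5*(-8))) = -39*(-2*4 + 2*(-8)*(-2 - 40)) = -39*(-8 + 2*(-8)*(-42)) = -39*(-8 + 672) = -39*664 = -25896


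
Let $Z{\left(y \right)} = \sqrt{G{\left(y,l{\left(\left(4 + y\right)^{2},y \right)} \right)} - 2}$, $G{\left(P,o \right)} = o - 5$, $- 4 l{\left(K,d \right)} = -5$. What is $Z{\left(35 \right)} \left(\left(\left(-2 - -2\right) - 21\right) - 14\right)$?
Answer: $- \frac{35 i \sqrt{23}}{2} \approx - 83.927 i$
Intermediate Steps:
$l{\left(K,d \right)} = \frac{5}{4}$ ($l{\left(K,d \right)} = \left(- \frac{1}{4}\right) \left(-5\right) = \frac{5}{4}$)
$G{\left(P,o \right)} = -5 + o$
$Z{\left(y \right)} = \frac{i \sqrt{23}}{2}$ ($Z{\left(y \right)} = \sqrt{\left(-5 + \frac{5}{4}\right) - 2} = \sqrt{- \frac{15}{4} - 2} = \sqrt{- \frac{23}{4}} = \frac{i \sqrt{23}}{2}$)
$Z{\left(35 \right)} \left(\left(\left(-2 - -2\right) - 21\right) - 14\right) = \frac{i \sqrt{23}}{2} \left(\left(\left(-2 - -2\right) - 21\right) - 14\right) = \frac{i \sqrt{23}}{2} \left(\left(\left(-2 + 2\right) - 21\right) - 14\right) = \frac{i \sqrt{23}}{2} \left(\left(0 - 21\right) - 14\right) = \frac{i \sqrt{23}}{2} \left(-21 - 14\right) = \frac{i \sqrt{23}}{2} \left(-35\right) = - \frac{35 i \sqrt{23}}{2}$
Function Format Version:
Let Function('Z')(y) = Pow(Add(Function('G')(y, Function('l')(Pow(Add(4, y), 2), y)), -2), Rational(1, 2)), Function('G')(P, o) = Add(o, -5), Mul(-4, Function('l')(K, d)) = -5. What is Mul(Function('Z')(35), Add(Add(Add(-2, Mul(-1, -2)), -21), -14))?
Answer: Mul(Rational(-35, 2), I, Pow(23, Rational(1, 2))) ≈ Mul(-83.927, I)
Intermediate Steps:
Function('l')(K, d) = Rational(5, 4) (Function('l')(K, d) = Mul(Rational(-1, 4), -5) = Rational(5, 4))
Function('G')(P, o) = Add(-5, o)
Function('Z')(y) = Mul(Rational(1, 2), I, Pow(23, Rational(1, 2))) (Function('Z')(y) = Pow(Add(Add(-5, Rational(5, 4)), -2), Rational(1, 2)) = Pow(Add(Rational(-15, 4), -2), Rational(1, 2)) = Pow(Rational(-23, 4), Rational(1, 2)) = Mul(Rational(1, 2), I, Pow(23, Rational(1, 2))))
Mul(Function('Z')(35), Add(Add(Add(-2, Mul(-1, -2)), -21), -14)) = Mul(Mul(Rational(1, 2), I, Pow(23, Rational(1, 2))), Add(Add(Add(-2, Mul(-1, -2)), -21), -14)) = Mul(Mul(Rational(1, 2), I, Pow(23, Rational(1, 2))), Add(Add(Add(-2, 2), -21), -14)) = Mul(Mul(Rational(1, 2), I, Pow(23, Rational(1, 2))), Add(Add(0, -21), -14)) = Mul(Mul(Rational(1, 2), I, Pow(23, Rational(1, 2))), Add(-21, -14)) = Mul(Mul(Rational(1, 2), I, Pow(23, Rational(1, 2))), -35) = Mul(Rational(-35, 2), I, Pow(23, Rational(1, 2)))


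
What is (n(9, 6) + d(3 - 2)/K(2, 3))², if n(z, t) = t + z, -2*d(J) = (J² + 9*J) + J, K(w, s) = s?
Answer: 6241/36 ≈ 173.36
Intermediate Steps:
d(J) = -5*J - J²/2 (d(J) = -((J² + 9*J) + J)/2 = -(J² + 10*J)/2 = -5*J - J²/2)
(n(9, 6) + d(3 - 2)/K(2, 3))² = ((6 + 9) - (3 - 2)*(10 + (3 - 2))/2/3)² = (15 - ½*1*(10 + 1)*(⅓))² = (15 - ½*1*11*(⅓))² = (15 - 11/2*⅓)² = (15 - 11/6)² = (79/6)² = 6241/36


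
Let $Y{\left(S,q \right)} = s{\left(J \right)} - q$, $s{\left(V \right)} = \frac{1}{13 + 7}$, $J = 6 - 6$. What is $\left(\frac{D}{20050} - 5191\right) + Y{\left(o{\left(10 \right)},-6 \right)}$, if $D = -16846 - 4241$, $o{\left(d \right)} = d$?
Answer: $- \frac{207958669}{40100} \approx -5186.0$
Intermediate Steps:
$J = 0$
$s{\left(V \right)} = \frac{1}{20}$
$Y{\left(S,q \right)} = \frac{1}{20} - q$
$D = -21087$ ($D = -16846 - 4241 = -21087$)
$\left(\frac{D}{20050} - 5191\right) + Y{\left(o{\left(10 \right)},-6 \right)} = \left(- \frac{21087}{20050} - 5191\right) + \left(\frac{1}{20} - -6\right) = \left(\left(-21087\right) \frac{1}{20050} - 5191\right) + \left(\frac{1}{20} + 6\right) = \left(- \frac{21087}{20050} - 5191\right) + \frac{121}{20} = - \frac{104100637}{20050} + \frac{121}{20} = - \frac{207958669}{40100}$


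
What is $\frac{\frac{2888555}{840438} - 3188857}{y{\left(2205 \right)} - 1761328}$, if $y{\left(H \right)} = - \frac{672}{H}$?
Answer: $\frac{93801179878385}{51810053322912} \approx 1.8105$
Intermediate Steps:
$\frac{\frac{2888555}{840438} - 3188857}{y{\left(2205 \right)} - 1761328} = \frac{\frac{2888555}{840438} - 3188857}{- \frac{672}{2205} - 1761328} = \frac{2888555 \cdot \frac{1}{840438} - 3188857}{\left(-672\right) \frac{1}{2205} - 1761328} = \frac{\frac{2888555}{840438} - 3188857}{- \frac{32}{105} - 1761328} = - \frac{2680033710811}{840438 \left(- \frac{184939472}{105}\right)} = \left(- \frac{2680033710811}{840438}\right) \left(- \frac{105}{184939472}\right) = \frac{93801179878385}{51810053322912}$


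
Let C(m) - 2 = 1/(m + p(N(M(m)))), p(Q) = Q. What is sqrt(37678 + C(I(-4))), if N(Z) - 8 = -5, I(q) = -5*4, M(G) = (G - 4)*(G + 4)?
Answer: sqrt(10889503)/17 ≈ 194.11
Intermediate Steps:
M(G) = (-4 + G)*(4 + G)
I(q) = -20
N(Z) = 3 (N(Z) = 8 - 5 = 3)
C(m) = 2 + 1/(3 + m) (C(m) = 2 + 1/(m + 3) = 2 + 1/(3 + m))
sqrt(37678 + C(I(-4))) = sqrt(37678 + (7 + 2*(-20))/(3 - 20)) = sqrt(37678 + (7 - 40)/(-17)) = sqrt(37678 - 1/17*(-33)) = sqrt(37678 + 33/17) = sqrt(640559/17) = sqrt(10889503)/17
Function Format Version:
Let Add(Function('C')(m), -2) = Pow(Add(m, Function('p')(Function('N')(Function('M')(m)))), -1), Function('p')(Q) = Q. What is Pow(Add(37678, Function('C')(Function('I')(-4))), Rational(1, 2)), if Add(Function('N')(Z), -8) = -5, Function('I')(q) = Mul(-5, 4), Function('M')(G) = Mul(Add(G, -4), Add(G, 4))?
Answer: Mul(Rational(1, 17), Pow(10889503, Rational(1, 2))) ≈ 194.11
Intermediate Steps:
Function('M')(G) = Mul(Add(-4, G), Add(4, G))
Function('I')(q) = -20
Function('N')(Z) = 3 (Function('N')(Z) = Add(8, -5) = 3)
Function('C')(m) = Add(2, Pow(Add(3, m), -1)) (Function('C')(m) = Add(2, Pow(Add(m, 3), -1)) = Add(2, Pow(Add(3, m), -1)))
Pow(Add(37678, Function('C')(Function('I')(-4))), Rational(1, 2)) = Pow(Add(37678, Mul(Pow(Add(3, -20), -1), Add(7, Mul(2, -20)))), Rational(1, 2)) = Pow(Add(37678, Mul(Pow(-17, -1), Add(7, -40))), Rational(1, 2)) = Pow(Add(37678, Mul(Rational(-1, 17), -33)), Rational(1, 2)) = Pow(Add(37678, Rational(33, 17)), Rational(1, 2)) = Pow(Rational(640559, 17), Rational(1, 2)) = Mul(Rational(1, 17), Pow(10889503, Rational(1, 2)))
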